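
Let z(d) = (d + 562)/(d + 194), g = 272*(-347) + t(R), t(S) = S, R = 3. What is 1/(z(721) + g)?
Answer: -915/86357332 ≈ -1.0596e-5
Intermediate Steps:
g = -94381 (g = 272*(-347) + 3 = -94384 + 3 = -94381)
z(d) = (562 + d)/(194 + d)
1/(z(721) + g) = 1/((562 + 721)/(194 + 721) - 94381) = 1/(1283/915 - 94381) = 1/(-86357332/915) = -915/86357332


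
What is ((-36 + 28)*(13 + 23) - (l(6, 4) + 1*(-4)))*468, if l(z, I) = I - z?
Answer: -131976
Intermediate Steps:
((-36 + 28)*(13 + 23) - (l(6, 4) + 1*(-4)))*468 = ((-36 + 28)*(13 + 23) - ((4 - 1*6) + 1*(-4)))*468 = (-8*36 - ((4 - 6) - 4))*468 = (-288 - (-2 - 4))*468 = (-288 - 1*(-6))*468 = (-288 + 6)*468 = -282*468 = -131976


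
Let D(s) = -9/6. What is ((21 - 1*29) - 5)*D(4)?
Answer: 39/2 ≈ 19.500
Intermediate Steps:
D(s) = -3/2 (D(s) = -9*1/6 = -3/2)
((21 - 1*29) - 5)*D(4) = ((21 - 1*29) - 5)*(-3/2) = ((21 - 29) - 5)*(-3/2) = (-8 - 5)*(-3/2) = -13*(-3/2) = 39/2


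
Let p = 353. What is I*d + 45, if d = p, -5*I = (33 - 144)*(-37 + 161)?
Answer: 4858917/5 ≈ 9.7178e+5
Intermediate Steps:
I = 13764/5 (I = -(33 - 144)*(-37 + 161)/5 = -(-111)*124/5 = -1/5*(-13764) = 13764/5 ≈ 2752.8)
d = 353
I*d + 45 = (13764/5)*353 + 45 = 4858692/5 + 45 = 4858917/5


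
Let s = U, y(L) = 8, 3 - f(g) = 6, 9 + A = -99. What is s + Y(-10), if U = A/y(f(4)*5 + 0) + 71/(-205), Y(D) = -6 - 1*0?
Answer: -8137/410 ≈ -19.846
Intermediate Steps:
A = -108 (A = -9 - 99 = -108)
f(g) = -3 (f(g) = 3 - 1*6 = 3 - 6 = -3)
Y(D) = -6 (Y(D) = -6 + 0 = -6)
U = -5677/410 (U = -108/8 + 71/(-205) = -108*⅛ + 71*(-1/205) = -27/2 - 71/205 = -5677/410 ≈ -13.846)
s = -5677/410 ≈ -13.846
s + Y(-10) = -5677/410 - 6 = -8137/410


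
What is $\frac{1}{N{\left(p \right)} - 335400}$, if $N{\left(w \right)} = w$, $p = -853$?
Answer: $- \frac{1}{336253} \approx -2.9739 \cdot 10^{-6}$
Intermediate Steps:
$\frac{1}{N{\left(p \right)} - 335400} = \frac{1}{-853 - 335400} = \frac{1}{-336253} = - \frac{1}{336253}$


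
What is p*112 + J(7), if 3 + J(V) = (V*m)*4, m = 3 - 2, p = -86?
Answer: -9607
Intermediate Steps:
m = 1
J(V) = -3 + 4*V (J(V) = -3 + (V*1)*4 = -3 + V*4 = -3 + 4*V)
p*112 + J(7) = -86*112 + (-3 + 4*7) = -9632 + (-3 + 28) = -9632 + 25 = -9607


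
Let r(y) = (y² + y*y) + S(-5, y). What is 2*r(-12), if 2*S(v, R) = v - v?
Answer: 576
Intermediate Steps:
S(v, R) = 0 (S(v, R) = (v - v)/2 = (½)*0 = 0)
r(y) = 2*y² (r(y) = (y² + y*y) + 0 = (y² + y²) + 0 = 2*y² + 0 = 2*y²)
2*r(-12) = 2*(2*(-12)²) = 2*(2*144) = 2*288 = 576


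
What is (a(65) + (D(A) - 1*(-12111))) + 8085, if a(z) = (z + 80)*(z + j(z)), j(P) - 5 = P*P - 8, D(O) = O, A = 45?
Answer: 641856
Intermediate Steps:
j(P) = -3 + P**2 (j(P) = 5 + (P*P - 8) = 5 + (P**2 - 8) = 5 + (-8 + P**2) = -3 + P**2)
a(z) = (80 + z)*(-3 + z + z**2) (a(z) = (z + 80)*(z + (-3 + z**2)) = (80 + z)*(-3 + z + z**2))
(a(65) + (D(A) - 1*(-12111))) + 8085 = ((-240 + 65**3 + 77*65 + 81*65**2) + (45 - 1*(-12111))) + 8085 = ((-240 + 274625 + 5005 + 81*4225) + (45 + 12111)) + 8085 = ((-240 + 274625 + 5005 + 342225) + 12156) + 8085 = (621615 + 12156) + 8085 = 633771 + 8085 = 641856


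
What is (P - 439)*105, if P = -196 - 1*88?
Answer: -75915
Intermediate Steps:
P = -284 (P = -196 - 88 = -284)
(P - 439)*105 = (-284 - 439)*105 = -723*105 = -75915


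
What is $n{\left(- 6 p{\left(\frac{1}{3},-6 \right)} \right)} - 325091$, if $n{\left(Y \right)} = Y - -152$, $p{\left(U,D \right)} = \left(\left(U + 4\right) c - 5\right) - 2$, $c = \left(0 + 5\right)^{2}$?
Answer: $-325547$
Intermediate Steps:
$c = 25$ ($c = 5^{2} = 25$)
$p{\left(U,D \right)} = 93 + 25 U$ ($p{\left(U,D \right)} = \left(\left(U + 4\right) 25 - 5\right) - 2 = \left(\left(4 + U\right) 25 - 5\right) - 2 = \left(\left(100 + 25 U\right) - 5\right) - 2 = \left(95 + 25 U\right) - 2 = 93 + 25 U$)
$n{\left(Y \right)} = 152 + Y$ ($n{\left(Y \right)} = Y + 152 = 152 + Y$)
$n{\left(- 6 p{\left(\frac{1}{3},-6 \right)} \right)} - 325091 = \left(152 - 6 \left(93 + \frac{25}{3}\right)\right) - 325091 = \left(152 - 608\right) - 325091 = -456 - 325091 = -325547$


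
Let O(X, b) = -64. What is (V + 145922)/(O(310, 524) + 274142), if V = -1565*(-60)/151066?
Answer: 5510986688/10350966787 ≈ 0.53241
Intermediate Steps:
V = 46950/75533 (V = 93900*(1/151066) = 46950/75533 ≈ 0.62158)
(V + 145922)/(O(310, 524) + 274142) = (46950/75533 + 145922)/(-64 + 274142) = (11021973376/75533)/274078 = (11021973376/75533)*(1/274078) = 5510986688/10350966787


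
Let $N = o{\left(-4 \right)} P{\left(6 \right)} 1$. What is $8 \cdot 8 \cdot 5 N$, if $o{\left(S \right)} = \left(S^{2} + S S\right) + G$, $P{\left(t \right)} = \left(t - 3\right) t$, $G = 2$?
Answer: $195840$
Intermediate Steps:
$P{\left(t \right)} = t \left(-3 + t\right)$ ($P{\left(t \right)} = \left(-3 + t\right) t = t \left(-3 + t\right)$)
$o{\left(S \right)} = 2 + 2 S^{2}$ ($o{\left(S \right)} = \left(S^{2} + S S\right) + 2 = \left(S^{2} + S^{2}\right) + 2 = 2 S^{2} + 2 = 2 + 2 S^{2}$)
$N = 612$ ($N = \left(2 + 2 \left(-4\right)^{2}\right) 6 \left(-3 + 6\right) 1 = \left(2 + 2 \cdot 16\right) 6 \cdot 3 \cdot 1 = \left(2 + 32\right) 18 \cdot 1 = 34 \cdot 18 \cdot 1 = 612 \cdot 1 = 612$)
$8 \cdot 8 \cdot 5 N = 8 \cdot 8 \cdot 5 \cdot 612 = 64 \cdot 5 \cdot 612 = 320 \cdot 612 = 195840$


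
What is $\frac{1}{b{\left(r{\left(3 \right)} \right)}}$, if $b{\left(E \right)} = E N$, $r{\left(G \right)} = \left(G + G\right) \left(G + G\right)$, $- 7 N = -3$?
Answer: $\frac{7}{108} \approx 0.064815$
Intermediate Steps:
$N = \frac{3}{7}$ ($N = \left(- \frac{1}{7}\right) \left(-3\right) = \frac{3}{7} \approx 0.42857$)
$r{\left(G \right)} = 4 G^{2}$ ($r{\left(G \right)} = 2 G 2 G = 4 G^{2}$)
$b{\left(E \right)} = \frac{3 E}{7}$ ($b{\left(E \right)} = E \frac{3}{7} = \frac{3 E}{7}$)
$\frac{1}{b{\left(r{\left(3 \right)} \right)}} = \frac{1}{\frac{3}{7} \cdot 4 \cdot 3^{2}} = \frac{1}{\frac{3}{7} \cdot 4 \cdot 9} = \frac{1}{\frac{3}{7} \cdot 36} = \frac{1}{\frac{108}{7}} = \frac{7}{108}$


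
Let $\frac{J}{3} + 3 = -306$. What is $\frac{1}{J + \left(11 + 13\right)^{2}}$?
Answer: $- \frac{1}{351} \approx -0.002849$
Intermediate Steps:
$J = -927$ ($J = -9 + 3 \left(-306\right) = -9 - 918 = -927$)
$\frac{1}{J + \left(11 + 13\right)^{2}} = \frac{1}{-927 + \left(11 + 13\right)^{2}} = \frac{1}{-927 + 24^{2}} = \frac{1}{-927 + 576} = \frac{1}{-351} = - \frac{1}{351}$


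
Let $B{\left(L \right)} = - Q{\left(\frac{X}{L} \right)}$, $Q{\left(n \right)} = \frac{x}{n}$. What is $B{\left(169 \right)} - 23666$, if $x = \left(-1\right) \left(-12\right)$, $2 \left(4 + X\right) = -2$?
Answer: $- \frac{116302}{5} \approx -23260.0$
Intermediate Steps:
$X = -5$ ($X = -4 + \frac{1}{2} \left(-2\right) = -4 - 1 = -5$)
$x = 12$
$Q{\left(n \right)} = \frac{12}{n}$
$B{\left(L \right)} = \frac{12 L}{5}$ ($B{\left(L \right)} = - \frac{12}{\left(-5\right) \frac{1}{L}} = - 12 \left(- \frac{L}{5}\right) = - \frac{\left(-12\right) L}{5} = \frac{12 L}{5}$)
$B{\left(169 \right)} - 23666 = \frac{12}{5} \cdot 169 - 23666 = \frac{2028}{5} - 23666 = - \frac{116302}{5}$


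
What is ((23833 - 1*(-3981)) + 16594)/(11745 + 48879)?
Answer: 5551/7578 ≈ 0.73252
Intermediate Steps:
((23833 - 1*(-3981)) + 16594)/(11745 + 48879) = ((23833 + 3981) + 16594)/60624 = (27814 + 16594)*(1/60624) = 44408*(1/60624) = 5551/7578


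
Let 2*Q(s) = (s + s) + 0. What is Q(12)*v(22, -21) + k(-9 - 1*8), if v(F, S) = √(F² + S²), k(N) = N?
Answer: -17 + 60*√37 ≈ 347.97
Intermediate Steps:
Q(s) = s (Q(s) = ((s + s) + 0)/2 = (2*s + 0)/2 = (2*s)/2 = s)
Q(12)*v(22, -21) + k(-9 - 1*8) = 12*√(22² + (-21)²) + (-9 - 1*8) = 12*√(484 + 441) + (-9 - 8) = 12*√925 - 17 = 12*(5*√37) - 17 = 60*√37 - 17 = -17 + 60*√37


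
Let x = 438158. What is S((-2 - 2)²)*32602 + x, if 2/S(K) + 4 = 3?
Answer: 372954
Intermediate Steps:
S(K) = -2 (S(K) = 2/(-4 + 3) = 2/(-1) = 2*(-1) = -2)
S((-2 - 2)²)*32602 + x = -2*32602 + 438158 = -65204 + 438158 = 372954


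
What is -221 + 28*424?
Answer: 11651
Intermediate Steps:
-221 + 28*424 = -221 + 11872 = 11651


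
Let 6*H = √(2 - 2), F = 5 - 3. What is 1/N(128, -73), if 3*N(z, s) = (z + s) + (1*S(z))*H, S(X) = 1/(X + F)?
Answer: 3/55 ≈ 0.054545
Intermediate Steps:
F = 2
H = 0 (H = √(2 - 2)/6 = √0/6 = (⅙)*0 = 0)
S(X) = 1/(2 + X) (S(X) = 1/(X + 2) = 1/(2 + X))
N(z, s) = s/3 + z/3 (N(z, s) = ((z + s) + (1/(2 + z))*0)/3 = ((s + z) + 0/(2 + z))/3 = ((s + z) + 0)/3 = (s + z)/3 = s/3 + z/3)
1/N(128, -73) = 1/((⅓)*(-73) + (⅓)*128) = 1/(-73/3 + 128/3) = 1/(55/3) = 3/55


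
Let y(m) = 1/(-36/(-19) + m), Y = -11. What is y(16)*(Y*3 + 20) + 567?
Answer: 192533/340 ≈ 566.27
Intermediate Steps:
y(m) = 1/(36/19 + m) (y(m) = 1/(-36*(-1/19) + m) = 1/(36/19 + m))
y(16)*(Y*3 + 20) + 567 = (19/(36 + 19*16))*(-11*3 + 20) + 567 = (19/(36 + 304))*(-33 + 20) + 567 = (19/340)*(-13) + 567 = -247/340 + 567 = 192533/340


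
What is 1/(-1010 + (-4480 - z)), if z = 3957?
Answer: -1/9447 ≈ -0.00010585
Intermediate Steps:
1/(-1010 + (-4480 - z)) = 1/(-1010 + (-4480 - 1*3957)) = 1/(-1010 + (-4480 - 3957)) = 1/(-1010 - 8437) = 1/(-9447) = -1/9447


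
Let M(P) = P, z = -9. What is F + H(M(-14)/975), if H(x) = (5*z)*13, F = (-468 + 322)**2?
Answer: 20731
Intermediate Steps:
F = 21316 (F = (-146)**2 = 21316)
H(x) = -585 (H(x) = (5*(-9))*13 = -45*13 = -585)
F + H(M(-14)/975) = 21316 - 585 = 20731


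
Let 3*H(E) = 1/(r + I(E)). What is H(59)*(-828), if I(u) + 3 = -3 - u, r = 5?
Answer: 23/5 ≈ 4.6000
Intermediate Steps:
I(u) = -6 - u (I(u) = -3 + (-3 - u) = -6 - u)
H(E) = 1/(3*(-1 - E)) (H(E) = 1/(3*(5 + (-6 - E))) = 1/(3*(-1 - E)))
H(59)*(-828) = -1/(3 + 3*59)*(-828) = -1/(3 + 177)*(-828) = -1/180*(-828) = 23/5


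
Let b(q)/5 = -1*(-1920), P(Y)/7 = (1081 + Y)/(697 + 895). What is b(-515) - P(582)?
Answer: 15271559/1592 ≈ 9592.7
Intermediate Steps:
P(Y) = 7567/1592 + 7*Y/1592 (P(Y) = 7*((1081 + Y)/(697 + 895)) = 7*((1081 + Y)/1592) = 7*((1081 + Y)*(1/1592)) = 7*(1081/1592 + Y/1592) = 7567/1592 + 7*Y/1592)
b(q) = 9600 (b(q) = 5*(-1*(-1920)) = 5*1920 = 9600)
b(-515) - P(582) = 9600 - (7567/1592 + (7/1592)*582) = 9600 - (7567/1592 + 2037/796) = 9600 - 1*11641/1592 = 9600 - 11641/1592 = 15271559/1592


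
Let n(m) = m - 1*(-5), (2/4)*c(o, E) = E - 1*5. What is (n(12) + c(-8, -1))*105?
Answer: 525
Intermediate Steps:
c(o, E) = -10 + 2*E (c(o, E) = 2*(E - 1*5) = 2*(E - 5) = 2*(-5 + E) = -10 + 2*E)
n(m) = 5 + m (n(m) = m + 5 = 5 + m)
(n(12) + c(-8, -1))*105 = ((5 + 12) + (-10 + 2*(-1)))*105 = (17 + (-10 - 2))*105 = (17 - 12)*105 = 5*105 = 525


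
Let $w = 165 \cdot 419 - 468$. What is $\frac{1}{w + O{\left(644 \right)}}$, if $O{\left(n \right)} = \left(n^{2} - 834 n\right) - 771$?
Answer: $- \frac{1}{54464} \approx -1.8361 \cdot 10^{-5}$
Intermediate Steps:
$O{\left(n \right)} = -771 + n^{2} - 834 n$
$w = 68667$ ($w = 69135 - 468 = 68667$)
$\frac{1}{w + O{\left(644 \right)}} = \frac{1}{68667 - \left(537867 - 414736\right)} = \frac{1}{68667 - 123131} = \frac{1}{-54464} = - \frac{1}{54464}$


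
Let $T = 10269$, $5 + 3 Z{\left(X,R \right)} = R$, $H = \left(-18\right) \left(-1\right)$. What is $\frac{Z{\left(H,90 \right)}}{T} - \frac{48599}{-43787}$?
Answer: $\frac{1500911288}{1348946109} \approx 1.1127$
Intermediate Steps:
$H = 18$
$Z{\left(X,R \right)} = - \frac{5}{3} + \frac{R}{3}$
$\frac{Z{\left(H,90 \right)}}{T} - \frac{48599}{-43787} = \frac{- \frac{5}{3} + \frac{1}{3} \cdot 90}{10269} - \frac{48599}{-43787} = \left(- \frac{5}{3} + 30\right) \frac{1}{10269} - - \frac{48599}{43787} = \frac{85}{3} \cdot \frac{1}{10269} + \frac{48599}{43787} = \frac{85}{30807} + \frac{48599}{43787} = \frac{1500911288}{1348946109}$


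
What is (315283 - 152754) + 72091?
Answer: 234620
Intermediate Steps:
(315283 - 152754) + 72091 = 162529 + 72091 = 234620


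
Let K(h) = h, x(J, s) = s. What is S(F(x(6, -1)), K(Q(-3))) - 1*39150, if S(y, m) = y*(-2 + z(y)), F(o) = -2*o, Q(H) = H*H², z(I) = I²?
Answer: -39146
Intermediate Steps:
Q(H) = H³
S(y, m) = y*(-2 + y²)
S(F(x(6, -1)), K(Q(-3))) - 1*39150 = (-2*(-1))*(-2 + (-2*(-1))²) - 1*39150 = 2*(-2 + 2²) - 39150 = 2*(-2 + 4) - 39150 = 2*2 - 39150 = 4 - 39150 = -39146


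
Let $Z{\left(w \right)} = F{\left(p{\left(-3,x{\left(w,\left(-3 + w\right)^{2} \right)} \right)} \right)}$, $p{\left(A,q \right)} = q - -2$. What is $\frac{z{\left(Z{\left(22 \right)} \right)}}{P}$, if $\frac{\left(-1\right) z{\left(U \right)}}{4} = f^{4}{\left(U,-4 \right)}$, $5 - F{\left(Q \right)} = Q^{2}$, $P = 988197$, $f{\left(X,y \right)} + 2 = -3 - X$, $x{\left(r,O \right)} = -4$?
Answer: $- \frac{1728}{329399} \approx -0.0052459$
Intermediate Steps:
$f{\left(X,y \right)} = -5 - X$ ($f{\left(X,y \right)} = -2 - \left(3 + X\right) = -5 - X$)
$p{\left(A,q \right)} = 2 + q$ ($p{\left(A,q \right)} = q + 2 = 2 + q$)
$F{\left(Q \right)} = 5 - Q^{2}$
$Z{\left(w \right)} = 1$ ($Z{\left(w \right)} = 5 - \left(2 - 4\right)^{2} = 5 - \left(-2\right)^{2} = 5 - 4 = 1$)
$z{\left(U \right)} = - 4 \left(-5 - U\right)^{4}$
$\frac{z{\left(Z{\left(22 \right)} \right)}}{P} = \frac{\left(-4\right) \left(5 + 1\right)^{4}}{988197} = - 4 \cdot 6^{4} \cdot \frac{1}{988197} = \left(-4\right) 1296 \cdot \frac{1}{988197} = \left(-5184\right) \frac{1}{988197} = - \frac{1728}{329399}$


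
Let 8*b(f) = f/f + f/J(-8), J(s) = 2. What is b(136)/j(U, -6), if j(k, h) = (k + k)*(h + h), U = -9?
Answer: 23/576 ≈ 0.039931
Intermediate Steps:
j(k, h) = 4*h*k (j(k, h) = (2*k)*(2*h) = 4*h*k)
b(f) = 1/8 + f/16 (b(f) = (f/f + f/2)/8 = (1 + f*(1/2))/8 = (1 + f/2)/8 = 1/8 + f/16)
b(136)/j(U, -6) = (1/8 + (1/16)*136)/((4*(-6)*(-9))) = (1/8 + 17/2)/216 = (69/8)*(1/216) = 23/576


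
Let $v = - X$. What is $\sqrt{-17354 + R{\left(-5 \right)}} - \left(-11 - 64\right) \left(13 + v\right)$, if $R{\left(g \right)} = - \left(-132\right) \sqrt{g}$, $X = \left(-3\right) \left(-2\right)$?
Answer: $525 + \sqrt{-17354 + 132 i \sqrt{5}} \approx 526.12 + 131.74 i$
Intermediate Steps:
$X = 6$
$R{\left(g \right)} = 132 \sqrt{g}$
$v = -6$ ($v = \left(-1\right) 6 = -6$)
$\sqrt{-17354 + R{\left(-5 \right)}} - \left(-11 - 64\right) \left(13 + v\right) = \sqrt{-17354 + 132 \sqrt{-5}} - \left(-11 - 64\right) \left(13 - 6\right) = \sqrt{-17354 + 132 i \sqrt{5}} - \left(-75\right) 7 = \sqrt{-17354 + 132 i \sqrt{5}} - -525 = \sqrt{-17354 + 132 i \sqrt{5}} + 525 = 525 + \sqrt{-17354 + 132 i \sqrt{5}}$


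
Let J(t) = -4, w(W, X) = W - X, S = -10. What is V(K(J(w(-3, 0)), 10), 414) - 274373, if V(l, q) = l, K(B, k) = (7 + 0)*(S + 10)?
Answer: -274373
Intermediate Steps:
K(B, k) = 0 (K(B, k) = (7 + 0)*(-10 + 10) = 7*0 = 0)
V(K(J(w(-3, 0)), 10), 414) - 274373 = 0 - 274373 = -274373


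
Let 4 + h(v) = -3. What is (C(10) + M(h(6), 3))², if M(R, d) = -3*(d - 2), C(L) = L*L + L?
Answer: 11449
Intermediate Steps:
C(L) = L + L² (C(L) = L² + L = L + L²)
h(v) = -7 (h(v) = -4 - 3 = -7)
M(R, d) = 6 - 3*d (M(R, d) = -3*(-2 + d) = 6 - 3*d)
(C(10) + M(h(6), 3))² = (10*(1 + 10) + (6 - 3*3))² = (10*11 + (6 - 9))² = (110 - 3)² = 107² = 11449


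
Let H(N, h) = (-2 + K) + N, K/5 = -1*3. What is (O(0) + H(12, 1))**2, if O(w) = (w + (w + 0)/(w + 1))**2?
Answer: 25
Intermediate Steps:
K = -15 (K = 5*(-1*3) = 5*(-3) = -15)
H(N, h) = -17 + N (H(N, h) = (-2 - 15) + N = -17 + N)
O(w) = (w + w/(1 + w))**2
(O(0) + H(12, 1))**2 = (0**2*(2 + 0)**2/(1 + 0)**2 + (-17 + 12))**2 = (0*2**2/1**2 - 5)**2 = (0*1*4 - 5)**2 = (0 - 5)**2 = (-5)**2 = 25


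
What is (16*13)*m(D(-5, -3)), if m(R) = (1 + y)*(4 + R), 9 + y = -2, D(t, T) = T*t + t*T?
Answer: -70720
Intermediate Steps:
D(t, T) = 2*T*t (D(t, T) = T*t + T*t = 2*T*t)
y = -11 (y = -9 - 2 = -11)
m(R) = -40 - 10*R (m(R) = (1 - 11)*(4 + R) = -10*(4 + R) = -40 - 10*R)
(16*13)*m(D(-5, -3)) = (16*13)*(-40 - 20*(-3)*(-5)) = 208*(-40 - 10*30) = 208*(-40 - 300) = 208*(-340) = -70720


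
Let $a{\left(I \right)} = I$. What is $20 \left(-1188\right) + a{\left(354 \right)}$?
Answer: $-23406$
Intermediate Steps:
$20 \left(-1188\right) + a{\left(354 \right)} = 20 \left(-1188\right) + 354 = -23760 + 354 = -23406$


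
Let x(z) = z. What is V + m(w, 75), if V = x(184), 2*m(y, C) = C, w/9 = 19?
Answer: 443/2 ≈ 221.50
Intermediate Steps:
w = 171 (w = 9*19 = 171)
m(y, C) = C/2
V = 184
V + m(w, 75) = 184 + (½)*75 = 184 + 75/2 = 443/2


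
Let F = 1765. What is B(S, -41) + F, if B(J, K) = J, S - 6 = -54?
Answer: 1717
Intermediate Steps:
S = -48 (S = 6 - 54 = -48)
B(S, -41) + F = -48 + 1765 = 1717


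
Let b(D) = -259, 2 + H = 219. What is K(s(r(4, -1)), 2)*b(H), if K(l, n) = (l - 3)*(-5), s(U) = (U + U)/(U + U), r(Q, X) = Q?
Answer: -2590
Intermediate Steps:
H = 217 (H = -2 + 219 = 217)
s(U) = 1 (s(U) = (2*U)/((2*U)) = (2*U)*(1/(2*U)) = 1)
K(l, n) = 15 - 5*l (K(l, n) = (-3 + l)*(-5) = 15 - 5*l)
K(s(r(4, -1)), 2)*b(H) = (15 - 5*1)*(-259) = (15 - 5)*(-259) = 10*(-259) = -2590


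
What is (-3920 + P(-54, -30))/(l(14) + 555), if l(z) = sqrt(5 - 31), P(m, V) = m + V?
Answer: -2222220/308051 + 4004*I*sqrt(26)/308051 ≈ -7.2138 + 0.066276*I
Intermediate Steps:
P(m, V) = V + m
l(z) = I*sqrt(26) (l(z) = sqrt(-26) = I*sqrt(26))
(-3920 + P(-54, -30))/(l(14) + 555) = (-3920 + (-30 - 54))/(I*sqrt(26) + 555) = (-3920 - 84)/(555 + I*sqrt(26)) = -4004/(555 + I*sqrt(26))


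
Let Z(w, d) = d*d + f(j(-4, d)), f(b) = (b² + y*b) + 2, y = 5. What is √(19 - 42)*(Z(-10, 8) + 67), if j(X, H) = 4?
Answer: 169*I*√23 ≈ 810.5*I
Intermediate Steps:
f(b) = 2 + b² + 5*b (f(b) = (b² + 5*b) + 2 = 2 + b² + 5*b)
Z(w, d) = 38 + d² (Z(w, d) = d*d + (2 + 4² + 5*4) = d² + (2 + 16 + 20) = d² + 38 = 38 + d²)
√(19 - 42)*(Z(-10, 8) + 67) = √(19 - 42)*((38 + 8²) + 67) = √(-23)*((38 + 64) + 67) = (I*√23)*(102 + 67) = (I*√23)*169 = 169*I*√23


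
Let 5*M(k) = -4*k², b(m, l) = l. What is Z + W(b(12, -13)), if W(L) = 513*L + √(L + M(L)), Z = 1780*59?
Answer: 98351 + I*√3705/5 ≈ 98351.0 + 12.174*I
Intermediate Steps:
Z = 105020
M(k) = -4*k²/5 (M(k) = (-4*k²)/5 = -4*k²/5)
W(L) = √(L - 4*L²/5) + 513*L (W(L) = 513*L + √(L - 4*L²/5) = √(L - 4*L²/5) + 513*L)
Z + W(b(12, -13)) = 105020 + (513*(-13) + √5*√(-13*(5 - 4*(-13)))/5) = 105020 + (-6669 + √5*√(-13*(5 + 52))/5) = 105020 + (-6669 + √5*√(-13*57)/5) = 105020 + (-6669 + √5*√(-741)/5) = 105020 + (-6669 + √5*(I*√741)/5) = 105020 + (-6669 + I*√3705/5) = 98351 + I*√3705/5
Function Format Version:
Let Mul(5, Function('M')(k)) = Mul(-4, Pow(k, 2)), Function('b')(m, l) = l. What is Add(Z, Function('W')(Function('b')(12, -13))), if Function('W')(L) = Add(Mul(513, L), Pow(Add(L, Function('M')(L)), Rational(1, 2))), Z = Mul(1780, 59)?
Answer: Add(98351, Mul(Rational(1, 5), I, Pow(3705, Rational(1, 2)))) ≈ Add(98351., Mul(12.174, I))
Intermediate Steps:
Z = 105020
Function('M')(k) = Mul(Rational(-4, 5), Pow(k, 2)) (Function('M')(k) = Mul(Rational(1, 5), Mul(-4, Pow(k, 2))) = Mul(Rational(-4, 5), Pow(k, 2)))
Function('W')(L) = Add(Pow(Add(L, Mul(Rational(-4, 5), Pow(L, 2))), Rational(1, 2)), Mul(513, L)) (Function('W')(L) = Add(Mul(513, L), Pow(Add(L, Mul(Rational(-4, 5), Pow(L, 2))), Rational(1, 2))) = Add(Pow(Add(L, Mul(Rational(-4, 5), Pow(L, 2))), Rational(1, 2)), Mul(513, L)))
Add(Z, Function('W')(Function('b')(12, -13))) = Add(105020, Add(Mul(513, -13), Mul(Rational(1, 5), Pow(5, Rational(1, 2)), Pow(Mul(-13, Add(5, Mul(-4, -13))), Rational(1, 2))))) = Add(105020, Add(-6669, Mul(Rational(1, 5), Pow(5, Rational(1, 2)), Pow(Mul(-13, Add(5, 52)), Rational(1, 2))))) = Add(105020, Add(-6669, Mul(Rational(1, 5), Pow(5, Rational(1, 2)), Pow(Mul(-13, 57), Rational(1, 2))))) = Add(105020, Add(-6669, Mul(Rational(1, 5), Pow(5, Rational(1, 2)), Pow(-741, Rational(1, 2))))) = Add(105020, Add(-6669, Mul(Rational(1, 5), Pow(5, Rational(1, 2)), Mul(I, Pow(741, Rational(1, 2)))))) = Add(105020, Add(-6669, Mul(Rational(1, 5), I, Pow(3705, Rational(1, 2))))) = Add(98351, Mul(Rational(1, 5), I, Pow(3705, Rational(1, 2))))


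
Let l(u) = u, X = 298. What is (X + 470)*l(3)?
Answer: 2304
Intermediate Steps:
(X + 470)*l(3) = (298 + 470)*3 = 768*3 = 2304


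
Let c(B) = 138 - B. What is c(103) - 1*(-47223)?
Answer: 47258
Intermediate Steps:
c(103) - 1*(-47223) = (138 - 1*103) - 1*(-47223) = (138 - 103) + 47223 = 35 + 47223 = 47258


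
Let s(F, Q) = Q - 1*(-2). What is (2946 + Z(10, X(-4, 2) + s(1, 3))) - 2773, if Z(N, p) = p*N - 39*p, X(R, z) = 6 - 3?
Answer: -59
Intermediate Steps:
s(F, Q) = 2 + Q (s(F, Q) = Q + 2 = 2 + Q)
X(R, z) = 3
Z(N, p) = -39*p + N*p (Z(N, p) = N*p - 39*p = -39*p + N*p)
(2946 + Z(10, X(-4, 2) + s(1, 3))) - 2773 = (2946 + (3 + (2 + 3))*(-39 + 10)) - 2773 = (2946 + (3 + 5)*(-29)) - 2773 = (2946 + 8*(-29)) - 2773 = (2946 - 232) - 2773 = 2714 - 2773 = -59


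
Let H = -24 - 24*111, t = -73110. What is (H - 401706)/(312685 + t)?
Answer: -404394/239575 ≈ -1.6880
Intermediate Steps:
H = -2688 (H = -24 - 2664 = -2688)
(H - 401706)/(312685 + t) = (-2688 - 401706)/(312685 - 73110) = -404394/239575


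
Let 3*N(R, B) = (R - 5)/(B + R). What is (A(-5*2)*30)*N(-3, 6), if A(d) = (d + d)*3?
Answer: 1600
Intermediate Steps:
A(d) = 6*d (A(d) = (2*d)*3 = 6*d)
N(R, B) = (-5 + R)/(3*(B + R)) (N(R, B) = ((R - 5)/(B + R))/3 = ((-5 + R)/(B + R))/3 = (-5 + R)/(3*(B + R)))
(A(-5*2)*30)*N(-3, 6) = ((6*(-5*2))*30)*((-5 - 3)/(3*(6 - 3))) = ((6*(-10))*30)*((⅓)*(-8)/3) = (-60*30)*((⅓)*(⅓)*(-8)) = -1800*(-8/9) = 1600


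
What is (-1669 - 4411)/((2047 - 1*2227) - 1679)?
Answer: 6080/1859 ≈ 3.2706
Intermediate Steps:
(-1669 - 4411)/((2047 - 1*2227) - 1679) = -6080/((2047 - 2227) - 1679) = -6080/(-180 - 1679) = -6080/(-1859) = -6080*(-1/1859) = 6080/1859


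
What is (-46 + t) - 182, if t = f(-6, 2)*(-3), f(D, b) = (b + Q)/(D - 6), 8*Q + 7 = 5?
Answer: -3641/16 ≈ -227.56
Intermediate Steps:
Q = -1/4 (Q = -7/8 + (1/8)*5 = -7/8 + 5/8 = -1/4 ≈ -0.25000)
f(D, b) = (-1/4 + b)/(-6 + D) (f(D, b) = (b - 1/4)/(D - 6) = (-1/4 + b)/(-6 + D))
t = 7/16 (t = ((-1/4 + 2)/(-6 - 6))*(-3) = ((7/4)/(-12))*(-3) = -1/12*7/4*(-3) = -7/48*(-3) = 7/16 ≈ 0.43750)
(-46 + t) - 182 = (-46 + 7/16) - 182 = -729/16 - 182 = -3641/16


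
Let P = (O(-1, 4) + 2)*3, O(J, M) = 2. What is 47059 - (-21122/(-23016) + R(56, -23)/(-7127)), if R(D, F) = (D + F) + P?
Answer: 3859587535057/82017516 ≈ 47058.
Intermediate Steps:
P = 12 (P = (2 + 2)*3 = 4*3 = 12)
R(D, F) = 12 + D + F (R(D, F) = (D + F) + 12 = 12 + D + F)
47059 - (-21122/(-23016) + R(56, -23)/(-7127)) = 47059 - (-21122/(-23016) + (12 + 56 - 23)/(-7127)) = 47059 - (-21122*(-1/23016) + 45*(-1/7127)) = 47059 - (10561/11508 - 45/7127) = 47059 - 1*74750387/82017516 = 47059 - 74750387/82017516 = 3859587535057/82017516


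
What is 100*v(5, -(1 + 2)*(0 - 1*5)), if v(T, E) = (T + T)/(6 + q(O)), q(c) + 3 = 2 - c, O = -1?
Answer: 500/3 ≈ 166.67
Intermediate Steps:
q(c) = -1 - c (q(c) = -3 + (2 - c) = -1 - c)
v(T, E) = T/3 (v(T, E) = (T + T)/(6 + (-1 - 1*(-1))) = (2*T)/(6 + (-1 + 1)) = (2*T)/(6 + 0) = (2*T)/6 = (2*T)*(1/6) = T/3)
100*v(5, -(1 + 2)*(0 - 1*5)) = 100*((1/3)*5) = 100*(5/3) = 500/3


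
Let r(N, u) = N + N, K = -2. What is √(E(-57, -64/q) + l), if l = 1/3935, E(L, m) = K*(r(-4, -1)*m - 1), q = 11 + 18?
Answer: I*√433771769815/114115 ≈ 5.7715*I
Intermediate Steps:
q = 29
r(N, u) = 2*N
E(L, m) = 2 + 16*m (E(L, m) = -2*((2*(-4))*m - 1) = -2*(-8*m - 1) = -2*(-1 - 8*m) = 2 + 16*m)
l = 1/3935 ≈ 0.00025413
√(E(-57, -64/q) + l) = √((2 + 16*(-64/29)) + 1/3935) = √((2 - 1024/29) + 1/3935) = √(-966/29 + 1/3935) = √(-3801181/114115) = I*√433771769815/114115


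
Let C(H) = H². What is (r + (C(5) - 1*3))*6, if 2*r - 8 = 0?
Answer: 156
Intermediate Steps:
r = 4 (r = 4 + (½)*0 = 4 + 0 = 4)
(r + (C(5) - 1*3))*6 = (4 + (5² - 1*3))*6 = (4 + (25 - 3))*6 = (4 + 22)*6 = 26*6 = 156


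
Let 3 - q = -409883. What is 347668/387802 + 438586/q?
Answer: 78147193455/39738652643 ≈ 1.9665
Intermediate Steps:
q = 409886 (q = 3 - 1*(-409883) = 3 + 409883 = 409886)
347668/387802 + 438586/q = 347668/387802 + 438586/409886 = 347668*(1/387802) + 438586*(1/409886) = 173834/193901 + 219293/204943 = 78147193455/39738652643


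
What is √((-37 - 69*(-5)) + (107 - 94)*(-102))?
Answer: I*√1018 ≈ 31.906*I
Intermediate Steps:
√((-37 - 69*(-5)) + (107 - 94)*(-102)) = √((-37 + 345) + 13*(-102)) = √(308 - 1326) = √(-1018) = I*√1018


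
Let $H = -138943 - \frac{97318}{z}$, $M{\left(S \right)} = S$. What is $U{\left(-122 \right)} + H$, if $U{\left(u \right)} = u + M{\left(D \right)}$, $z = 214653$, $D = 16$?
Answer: $- \frac{29847382315}{214653} \approx -1.3905 \cdot 10^{5}$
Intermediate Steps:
$U{\left(u \right)} = 16 + u$ ($U{\left(u \right)} = u + 16 = 16 + u$)
$H = - \frac{29824629097}{214653}$ ($H = -138943 - \frac{97318}{214653} = - \frac{29824629097}{214653} \approx -1.3894 \cdot 10^{5}$)
$U{\left(-122 \right)} + H = \left(16 - 122\right) - \frac{29824629097}{214653} = -106 - \frac{29824629097}{214653} = - \frac{29847382315}{214653}$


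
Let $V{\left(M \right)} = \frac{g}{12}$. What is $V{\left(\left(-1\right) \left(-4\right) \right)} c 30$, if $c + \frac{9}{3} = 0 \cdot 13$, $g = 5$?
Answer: $- \frac{75}{2} \approx -37.5$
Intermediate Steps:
$V{\left(M \right)} = \frac{5}{12}$
$c = -3$ ($c = -3 + 0 \cdot 13 = -3 + 0 = -3$)
$V{\left(\left(-1\right) \left(-4\right) \right)} c 30 = \frac{5}{12} \left(-3\right) 30 = \left(- \frac{5}{4}\right) 30 = - \frac{75}{2}$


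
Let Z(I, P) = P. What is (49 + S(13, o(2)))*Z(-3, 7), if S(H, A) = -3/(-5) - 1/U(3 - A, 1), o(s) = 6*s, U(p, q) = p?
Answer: 15659/45 ≈ 347.98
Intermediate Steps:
S(H, A) = ⅗ - 1/(3 - A) (S(H, A) = -3/(-5) - 1/(3 - A) = -3*(-⅕) - 1/(3 - A) = ⅗ - 1/(3 - A))
(49 + S(13, o(2)))*Z(-3, 7) = (49 + (-4 + 3*(6*2))/(5*(-3 + 6*2)))*7 = (49 + (-4 + 3*12)/(5*(-3 + 12)))*7 = (49 + (⅕)*(-4 + 36)/9)*7 = (49 + (⅕)*(⅑)*32)*7 = (49 + 32/45)*7 = (2237/45)*7 = 15659/45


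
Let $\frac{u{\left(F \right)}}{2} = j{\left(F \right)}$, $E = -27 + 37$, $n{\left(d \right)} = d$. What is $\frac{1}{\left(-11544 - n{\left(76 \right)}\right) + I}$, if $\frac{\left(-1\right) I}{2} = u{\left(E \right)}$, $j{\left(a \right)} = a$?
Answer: $- \frac{1}{11660} \approx -8.5763 \cdot 10^{-5}$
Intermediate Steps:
$E = 10$
$u{\left(F \right)} = 2 F$
$I = -40$ ($I = - 2 \cdot 2 \cdot 10 = \left(-2\right) 20 = -40$)
$\frac{1}{\left(-11544 - n{\left(76 \right)}\right) + I} = \frac{1}{\left(-11544 - 76\right) - 40} = \frac{1}{-11620 - 40} = \frac{1}{-11660} = - \frac{1}{11660}$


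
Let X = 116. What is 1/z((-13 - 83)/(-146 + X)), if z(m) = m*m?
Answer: 25/256 ≈ 0.097656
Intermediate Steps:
z(m) = m²
1/z((-13 - 83)/(-146 + X)) = 1/(((-13 - 83)/(-146 + 116))²) = 1/((-96/(-30))²) = 1/((-96*(-1/30))²) = 1/((16/5)²) = 1/(256/25) = 25/256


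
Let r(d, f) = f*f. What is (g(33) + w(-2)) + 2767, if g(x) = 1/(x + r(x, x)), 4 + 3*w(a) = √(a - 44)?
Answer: 3103079/1122 + I*√46/3 ≈ 2765.7 + 2.2608*I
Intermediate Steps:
r(d, f) = f²
w(a) = -4/3 + √(-44 + a)/3 (w(a) = -4/3 + √(a - 44)/3 = -4/3 + √(-44 + a)/3)
g(x) = 1/(x + x²)
(g(33) + w(-2)) + 2767 = (1/(33*(1 + 33)) + (-4/3 + √(-44 - 2)/3)) + 2767 = ((1/33)/34 + (-4/3 + √(-46)/3)) + 2767 = ((1/33)*(1/34) + (-4/3 + (I*√46)/3)) + 2767 = (1/1122 + (-4/3 + I*√46/3)) + 2767 = (-1495/1122 + I*√46/3) + 2767 = 3103079/1122 + I*√46/3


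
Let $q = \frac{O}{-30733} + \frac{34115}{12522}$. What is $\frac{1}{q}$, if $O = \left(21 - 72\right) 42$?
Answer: $\frac{384838626}{1075278419} \approx 0.3579$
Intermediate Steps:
$O = -2142$ ($O = \left(-51\right) 42 = -2142$)
$q = \frac{1075278419}{384838626}$ ($q = - \frac{2142}{-30733} + \frac{34115}{12522} = \left(-2142\right) \left(- \frac{1}{30733}\right) + 34115 \cdot \frac{1}{12522} = \frac{2142}{30733} + \frac{34115}{12522} = \frac{1075278419}{384838626} \approx 2.7941$)
$\frac{1}{q} = \frac{1}{\frac{1075278419}{384838626}} = \frac{384838626}{1075278419}$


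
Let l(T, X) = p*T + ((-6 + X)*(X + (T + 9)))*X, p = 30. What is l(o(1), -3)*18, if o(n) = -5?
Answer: -2214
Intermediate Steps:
l(T, X) = 30*T + X*(-6 + X)*(9 + T + X) (l(T, X) = 30*T + ((-6 + X)*(X + (T + 9)))*X = 30*T + ((-6 + X)*(X + (9 + T)))*X = 30*T + ((-6 + X)*(9 + T + X))*X = 30*T + X*(-6 + X)*(9 + T + X))
l(o(1), -3)*18 = ((-3)³ - 54*(-3) + 3*(-3)² + 30*(-5) - 5*(-3)² - 6*(-5)*(-3))*18 = (-27 + 162 + 3*9 - 150 - 5*9 - 90)*18 = (-27 + 162 + 27 - 150 - 45 - 90)*18 = -123*18 = -2214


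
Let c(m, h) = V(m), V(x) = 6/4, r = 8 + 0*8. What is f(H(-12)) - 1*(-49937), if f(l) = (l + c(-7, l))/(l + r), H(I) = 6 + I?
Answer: 199739/4 ≈ 49935.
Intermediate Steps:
r = 8 (r = 8 + 0 = 8)
V(x) = 3/2 (V(x) = 6*(¼) = 3/2)
c(m, h) = 3/2
f(l) = (3/2 + l)/(8 + l) (f(l) = (l + 3/2)/(l + 8) = (3/2 + l)/(8 + l))
f(H(-12)) - 1*(-49937) = (3/2 + (6 - 12))/(8 + (6 - 12)) - 1*(-49937) = (3/2 - 6)/(8 - 6) + 49937 = -9/2/2 + 49937 = (½)*(-9/2) + 49937 = -9/4 + 49937 = 199739/4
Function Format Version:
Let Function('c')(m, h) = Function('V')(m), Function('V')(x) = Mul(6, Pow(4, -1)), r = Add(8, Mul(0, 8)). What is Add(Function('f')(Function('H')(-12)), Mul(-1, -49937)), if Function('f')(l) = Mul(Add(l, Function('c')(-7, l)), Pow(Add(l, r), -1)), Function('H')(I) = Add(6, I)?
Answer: Rational(199739, 4) ≈ 49935.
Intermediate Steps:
r = 8 (r = Add(8, 0) = 8)
Function('V')(x) = Rational(3, 2) (Function('V')(x) = Mul(6, Rational(1, 4)) = Rational(3, 2))
Function('c')(m, h) = Rational(3, 2)
Function('f')(l) = Mul(Pow(Add(8, l), -1), Add(Rational(3, 2), l)) (Function('f')(l) = Mul(Add(l, Rational(3, 2)), Pow(Add(l, 8), -1)) = Mul(Add(Rational(3, 2), l), Pow(Add(8, l), -1)) = Mul(Pow(Add(8, l), -1), Add(Rational(3, 2), l)))
Add(Function('f')(Function('H')(-12)), Mul(-1, -49937)) = Add(Mul(Pow(Add(8, Add(6, -12)), -1), Add(Rational(3, 2), Add(6, -12))), Mul(-1, -49937)) = Add(Mul(Pow(Add(8, -6), -1), Add(Rational(3, 2), -6)), 49937) = Add(Mul(Pow(2, -1), Rational(-9, 2)), 49937) = Add(Mul(Rational(1, 2), Rational(-9, 2)), 49937) = Add(Rational(-9, 4), 49937) = Rational(199739, 4)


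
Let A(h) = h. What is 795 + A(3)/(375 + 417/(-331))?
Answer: 32782951/41236 ≈ 795.01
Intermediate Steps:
795 + A(3)/(375 + 417/(-331)) = 795 + 3/(375 + 417/(-331)) = 795 + 3/(375 + 417*(-1/331)) = 795 + 3/(375 - 417/331) = 795 + 3/(123708/331) = 795 + (331/123708)*3 = 795 + 331/41236 = 32782951/41236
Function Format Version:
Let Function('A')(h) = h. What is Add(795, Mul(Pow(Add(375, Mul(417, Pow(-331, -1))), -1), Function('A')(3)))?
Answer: Rational(32782951, 41236) ≈ 795.01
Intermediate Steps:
Add(795, Mul(Pow(Add(375, Mul(417, Pow(-331, -1))), -1), Function('A')(3))) = Add(795, Mul(Pow(Add(375, Mul(417, Pow(-331, -1))), -1), 3)) = Add(795, Mul(Pow(Add(375, Mul(417, Rational(-1, 331))), -1), 3)) = Add(795, Mul(Pow(Add(375, Rational(-417, 331)), -1), 3)) = Add(795, Mul(Pow(Rational(123708, 331), -1), 3)) = Add(795, Mul(Rational(331, 123708), 3)) = Add(795, Rational(331, 41236)) = Rational(32782951, 41236)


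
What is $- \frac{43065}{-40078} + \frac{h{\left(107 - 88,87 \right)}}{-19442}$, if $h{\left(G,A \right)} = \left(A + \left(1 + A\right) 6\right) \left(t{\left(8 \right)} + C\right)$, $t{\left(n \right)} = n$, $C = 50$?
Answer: $- \frac{10212285}{13434422} \approx -0.76016$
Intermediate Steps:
$h{\left(G,A \right)} = 348 + 406 A$ ($h{\left(G,A \right)} = \left(A + \left(1 + A\right) 6\right) \left(8 + 50\right) = \left(A + \left(6 + 6 A\right)\right) 58 = \left(6 + 7 A\right) 58 = 348 + 406 A$)
$- \frac{43065}{-40078} + \frac{h{\left(107 - 88,87 \right)}}{-19442} = - \frac{43065}{-40078} + \frac{348 + 406 \cdot 87}{-19442} = \left(-43065\right) \left(- \frac{1}{40078}\right) + \left(348 + 35322\right) \left(- \frac{1}{19442}\right) = \frac{1485}{1382} + 35670 \left(- \frac{1}{19442}\right) = \frac{1485}{1382} - \frac{17835}{9721} = - \frac{10212285}{13434422}$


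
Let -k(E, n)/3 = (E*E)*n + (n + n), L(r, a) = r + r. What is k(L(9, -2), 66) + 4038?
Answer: -60510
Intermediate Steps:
L(r, a) = 2*r
k(E, n) = -6*n - 3*n*E² (k(E, n) = -3*((E*E)*n + (n + n)) = -3*(E²*n + 2*n) = -3*(n*E² + 2*n) = -3*(2*n + n*E²) = -6*n - 3*n*E²)
k(L(9, -2), 66) + 4038 = -3*66*(2 + (2*9)²) + 4038 = -3*66*(2 + 18²) + 4038 = -3*66*(2 + 324) + 4038 = -3*66*326 + 4038 = -64548 + 4038 = -60510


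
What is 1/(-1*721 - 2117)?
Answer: -1/2838 ≈ -0.00035236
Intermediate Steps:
1/(-1*721 - 2117) = 1/(-721 - 2117) = 1/(-2838) = -1/2838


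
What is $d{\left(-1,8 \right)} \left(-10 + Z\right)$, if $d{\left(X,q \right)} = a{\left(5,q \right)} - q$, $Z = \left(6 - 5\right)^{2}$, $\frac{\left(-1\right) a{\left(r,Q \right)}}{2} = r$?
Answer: $162$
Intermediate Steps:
$a{\left(r,Q \right)} = - 2 r$
$Z = 1$ ($Z = 1^{2} = 1$)
$d{\left(X,q \right)} = -10 - q$ ($d{\left(X,q \right)} = \left(-2\right) 5 - q = -10 - q$)
$d{\left(-1,8 \right)} \left(-10 + Z\right) = \left(-10 - 8\right) \left(-10 + 1\right) = \left(-10 - 8\right) \left(-9\right) = \left(-18\right) \left(-9\right) = 162$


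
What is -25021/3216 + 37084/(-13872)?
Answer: -9715697/929424 ≈ -10.453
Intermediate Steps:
-25021/3216 + 37084/(-13872) = -25021*1/3216 + 37084*(-1/13872) = -25021/3216 - 9271/3468 = -9715697/929424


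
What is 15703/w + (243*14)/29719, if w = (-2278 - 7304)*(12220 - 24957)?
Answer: 415666944925/3627083112546 ≈ 0.11460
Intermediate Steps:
w = 122045934 (w = -9582*(-12737) = 122045934)
15703/w + (243*14)/29719 = 15703/122045934 + (243*14)/29719 = 15703*(1/122045934) + 3402*(1/29719) = 15703/122045934 + 3402/29719 = 415666944925/3627083112546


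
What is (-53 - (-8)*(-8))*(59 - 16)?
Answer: -5031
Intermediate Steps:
(-53 - (-8)*(-8))*(59 - 16) = (-53 - 1*64)*43 = (-53 - 64)*43 = -117*43 = -5031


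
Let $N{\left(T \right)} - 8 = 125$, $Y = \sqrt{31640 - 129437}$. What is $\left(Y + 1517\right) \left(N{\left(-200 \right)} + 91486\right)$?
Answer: $138986023 + 91619 i \sqrt{97797} \approx 1.3899 \cdot 10^{8} + 2.8652 \cdot 10^{7} i$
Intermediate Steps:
$Y = i \sqrt{97797}$ ($Y = \sqrt{-97797} = i \sqrt{97797} \approx 312.73 i$)
$N{\left(T \right)} = 133$ ($N{\left(T \right)} = 8 + 125 = 133$)
$\left(Y + 1517\right) \left(N{\left(-200 \right)} + 91486\right) = \left(i \sqrt{97797} + 1517\right) \left(133 + 91486\right) = \left(1517 + i \sqrt{97797}\right) 91619 = 138986023 + 91619 i \sqrt{97797}$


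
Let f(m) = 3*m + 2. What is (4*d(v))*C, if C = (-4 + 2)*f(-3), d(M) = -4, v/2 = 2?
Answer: -224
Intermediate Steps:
f(m) = 2 + 3*m
v = 4 (v = 2*2 = 4)
C = 14 (C = (-4 + 2)*(2 + 3*(-3)) = -2*(2 - 9) = -2*(-7) = 14)
(4*d(v))*C = (4*(-4))*14 = -16*14 = -224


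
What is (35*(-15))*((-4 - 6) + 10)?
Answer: 0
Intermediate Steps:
(35*(-15))*((-4 - 6) + 10) = -525*(-10 + 10) = -525*0 = 0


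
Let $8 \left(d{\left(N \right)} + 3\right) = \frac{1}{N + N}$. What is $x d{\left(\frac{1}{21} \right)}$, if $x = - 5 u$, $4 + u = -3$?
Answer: $- \frac{945}{16} \approx -59.063$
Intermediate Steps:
$u = -7$ ($u = -4 - 3 = -7$)
$d{\left(N \right)} = -3 + \frac{1}{16 N}$ ($d{\left(N \right)} = -3 + \frac{1}{8 \left(N + N\right)} = -3 + \frac{1}{8 \cdot 2 N} = -3 + \frac{\frac{1}{2} \frac{1}{N}}{8} = -3 + \frac{1}{16 N}$)
$x = 35$ ($x = \left(-5\right) \left(-7\right) = 35$)
$x d{\left(\frac{1}{21} \right)} = 35 \left(-3 + \frac{1}{16 \cdot \frac{1}{21}}\right) = 35 \left(-3 + \frac{\frac{1}{\frac{1}{21}}}{16}\right) = 35 \left(-3 + \frac{1}{16} \cdot 21\right) = 35 \left(-3 + \frac{21}{16}\right) = 35 \left(- \frac{27}{16}\right) = - \frac{945}{16}$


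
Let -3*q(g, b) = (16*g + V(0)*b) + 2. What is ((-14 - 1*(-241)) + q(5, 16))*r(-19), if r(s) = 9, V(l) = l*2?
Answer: 1797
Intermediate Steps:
V(l) = 2*l
q(g, b) = -⅔ - 16*g/3 (q(g, b) = -((16*g + (2*0)*b) + 2)/3 = -((16*g + 0*b) + 2)/3 = -((16*g + 0) + 2)/3 = -(16*g + 2)/3 = -(2 + 16*g)/3 = -⅔ - 16*g/3)
((-14 - 1*(-241)) + q(5, 16))*r(-19) = ((-14 - 1*(-241)) + (-⅔ - 16/3*5))*9 = ((-14 + 241) + (-⅔ - 80/3))*9 = (227 - 82/3)*9 = (599/3)*9 = 1797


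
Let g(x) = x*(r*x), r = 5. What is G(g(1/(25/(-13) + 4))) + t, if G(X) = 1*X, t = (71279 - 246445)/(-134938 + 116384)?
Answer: 71687072/6762933 ≈ 10.600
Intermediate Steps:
t = 87583/9277 (t = -175166/(-18554) = -175166*(-1/18554) = 87583/9277 ≈ 9.4409)
g(x) = 5*x**2 (g(x) = x*(5*x) = 5*x**2)
G(X) = X
G(g(1/(25/(-13) + 4))) + t = 5*(1/(25/(-13) + 4))**2 + 87583/9277 = 5*(1/(25*(-1/13) + 4))**2 + 87583/9277 = 5*(1/(-25/13 + 4))**2 + 87583/9277 = 5*(1/(27/13))**2 + 87583/9277 = 5*(13/27)**2 + 87583/9277 = 5*(169/729) + 87583/9277 = 845/729 + 87583/9277 = 71687072/6762933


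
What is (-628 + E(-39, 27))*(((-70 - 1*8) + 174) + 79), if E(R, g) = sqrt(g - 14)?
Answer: -109900 + 175*sqrt(13) ≈ -1.0927e+5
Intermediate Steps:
E(R, g) = sqrt(-14 + g)
(-628 + E(-39, 27))*(((-70 - 1*8) + 174) + 79) = (-628 + sqrt(-14 + 27))*(((-70 - 1*8) + 174) + 79) = (-628 + sqrt(13))*(((-70 - 8) + 174) + 79) = (-628 + sqrt(13))*((-78 + 174) + 79) = (-628 + sqrt(13))*(96 + 79) = (-628 + sqrt(13))*175 = -109900 + 175*sqrt(13)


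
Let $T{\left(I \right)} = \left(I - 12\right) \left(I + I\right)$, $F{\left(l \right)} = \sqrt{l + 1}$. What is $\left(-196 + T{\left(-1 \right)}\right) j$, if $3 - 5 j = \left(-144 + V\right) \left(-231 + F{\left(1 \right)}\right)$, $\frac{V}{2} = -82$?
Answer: $2418930 - 10472 \sqrt{2} \approx 2.4041 \cdot 10^{6}$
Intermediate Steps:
$V = -164$ ($V = 2 \left(-82\right) = -164$)
$F{\left(l \right)} = \sqrt{1 + l}$
$T{\left(I \right)} = 2 I \left(-12 + I\right)$ ($T{\left(I \right)} = \left(-12 + I\right) 2 I = 2 I \left(-12 + I\right)$)
$j = -14229 + \frac{308 \sqrt{2}}{5}$ ($j = \frac{3}{5} - \frac{\left(-144 - 164\right) \left(-231 + \sqrt{1 + 1}\right)}{5} = \frac{3}{5} - \frac{\left(-308\right) \left(-231 + \sqrt{2}\right)}{5} = \frac{3}{5} - \frac{71148 - 308 \sqrt{2}}{5} = \frac{3}{5} - \left(\frac{71148}{5} - \frac{308 \sqrt{2}}{5}\right) = -14229 + \frac{308 \sqrt{2}}{5} \approx -14142.0$)
$\left(-196 + T{\left(-1 \right)}\right) j = \left(-196 + 2 \left(-1\right) \left(-12 - 1\right)\right) \left(-14229 + \frac{308 \sqrt{2}}{5}\right) = \left(-196 + 2 \left(-1\right) \left(-13\right)\right) \left(-14229 + \frac{308 \sqrt{2}}{5}\right) = \left(-196 + 26\right) \left(-14229 + \frac{308 \sqrt{2}}{5}\right) = - 170 \left(-14229 + \frac{308 \sqrt{2}}{5}\right) = 2418930 - 10472 \sqrt{2}$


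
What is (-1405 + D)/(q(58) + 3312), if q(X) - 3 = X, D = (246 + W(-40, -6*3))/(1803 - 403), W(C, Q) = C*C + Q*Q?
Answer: -28069/67460 ≈ -0.41608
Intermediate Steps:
W(C, Q) = C² + Q²
D = 31/20 (D = (246 + ((-40)² + (-6*3)²))/(1803 - 403) = (246 + (1600 + (-18)²))/1400 = (246 + (1600 + 324))*(1/1400) = (246 + 1924)*(1/1400) = 2170*(1/1400) = 31/20 ≈ 1.5500)
q(X) = 3 + X
(-1405 + D)/(q(58) + 3312) = (-1405 + 31/20)/((3 + 58) + 3312) = -28069/(20*(61 + 3312)) = -28069/20/3373 = -28069/20*1/3373 = -28069/67460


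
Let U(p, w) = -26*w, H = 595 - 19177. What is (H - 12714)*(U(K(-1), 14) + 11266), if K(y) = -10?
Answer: -341188992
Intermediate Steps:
H = -18582
(H - 12714)*(U(K(-1), 14) + 11266) = (-18582 - 12714)*(-26*14 + 11266) = -31296*(-364 + 11266) = -31296*10902 = -341188992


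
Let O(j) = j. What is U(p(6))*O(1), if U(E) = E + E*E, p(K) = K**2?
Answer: 1332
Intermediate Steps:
U(E) = E + E**2
U(p(6))*O(1) = (6**2*(1 + 6**2))*1 = (36*(1 + 36))*1 = (36*37)*1 = 1332*1 = 1332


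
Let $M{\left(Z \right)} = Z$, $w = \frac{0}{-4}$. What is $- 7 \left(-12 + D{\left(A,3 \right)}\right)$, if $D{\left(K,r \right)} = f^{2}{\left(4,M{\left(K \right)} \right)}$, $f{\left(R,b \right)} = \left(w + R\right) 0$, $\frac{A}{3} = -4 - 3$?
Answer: $84$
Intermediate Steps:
$A = -21$ ($A = 3 \left(-4 - 3\right) = 3 \left(-7\right) = -21$)
$w = 0$ ($w = 0 \left(- \frac{1}{4}\right) = 0$)
$f{\left(R,b \right)} = 0$ ($f{\left(R,b \right)} = \left(0 + R\right) 0 = R 0 = 0$)
$D{\left(K,r \right)} = 0$ ($D{\left(K,r \right)} = 0^{2} = 0$)
$- 7 \left(-12 + D{\left(A,3 \right)}\right) = - 7 \left(-12 + 0\right) = \left(-7\right) \left(-12\right) = 84$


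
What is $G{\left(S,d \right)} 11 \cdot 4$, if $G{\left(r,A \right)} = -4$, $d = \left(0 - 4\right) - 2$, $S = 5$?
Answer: $-176$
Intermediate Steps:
$d = -6$ ($d = -4 - 2 = -6$)
$G{\left(S,d \right)} 11 \cdot 4 = \left(-4\right) 11 \cdot 4 = \left(-44\right) 4 = -176$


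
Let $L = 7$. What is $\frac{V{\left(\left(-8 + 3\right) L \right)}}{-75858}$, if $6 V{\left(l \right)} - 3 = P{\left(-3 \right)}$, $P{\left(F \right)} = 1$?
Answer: $- \frac{1}{113787} \approx -8.7884 \cdot 10^{-6}$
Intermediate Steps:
$V{\left(l \right)} = \frac{2}{3}$ ($V{\left(l \right)} = \frac{1}{2} + \frac{1}{6} \cdot 1 = \frac{1}{2} + \frac{1}{6} = \frac{2}{3}$)
$\frac{V{\left(\left(-8 + 3\right) L \right)}}{-75858} = \frac{2}{3 \left(-75858\right)} = \frac{2}{3} \left(- \frac{1}{75858}\right) = - \frac{1}{113787}$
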